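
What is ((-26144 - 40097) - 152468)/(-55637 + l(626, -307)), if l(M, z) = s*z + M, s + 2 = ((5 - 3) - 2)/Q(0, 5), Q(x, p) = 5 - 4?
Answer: 11511/2863 ≈ 4.0206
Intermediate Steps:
Q(x, p) = 1
s = -2 (s = -2 + ((5 - 3) - 2)/1 = -2 + (2 - 2)*1 = -2 + 0*1 = -2 + 0 = -2)
l(M, z) = M - 2*z (l(M, z) = -2*z + M = M - 2*z)
((-26144 - 40097) - 152468)/(-55637 + l(626, -307)) = ((-26144 - 40097) - 152468)/(-55637 + (626 - 2*(-307))) = (-66241 - 152468)/(-55637 + (626 + 614)) = -218709/(-55637 + 1240) = -218709/(-54397) = -218709*(-1/54397) = 11511/2863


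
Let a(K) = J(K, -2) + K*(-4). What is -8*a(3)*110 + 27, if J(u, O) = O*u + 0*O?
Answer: 15867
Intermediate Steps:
J(u, O) = O*u (J(u, O) = O*u + 0 = O*u)
a(K) = -6*K (a(K) = -2*K + K*(-4) = -2*K - 4*K = -6*K)
-8*a(3)*110 + 27 = -(-48)*3*110 + 27 = -8*(-18)*110 + 27 = 144*110 + 27 = 15840 + 27 = 15867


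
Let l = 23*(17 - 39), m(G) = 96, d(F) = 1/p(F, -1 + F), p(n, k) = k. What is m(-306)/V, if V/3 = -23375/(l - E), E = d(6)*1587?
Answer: 131744/116875 ≈ 1.1272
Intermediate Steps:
d(F) = 1/(-1 + F)
E = 1587/5 (E = 1587/(-1 + 6) = 1587/5 ≈ 317.40)
l = -506 (l = 23*(-22) = -506)
V = 350625/4117 (V = 3*(-23375/(-506 - 1*1587/5)) = 3*(-23375/(-506 - 1587/5)) = 3*(-23375/(-4117/5)) = 3*(-23375*(-5/4117)) = 3*(116875/4117) = 350625/4117 ≈ 85.165)
m(-306)/V = 96/(350625/4117) = 96*(4117/350625) = 131744/116875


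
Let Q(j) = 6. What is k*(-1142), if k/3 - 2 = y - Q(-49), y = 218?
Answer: -733164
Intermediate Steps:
k = 642 (k = 6 + 3*(218 - 1*6) = 6 + 3*(218 - 6) = 6 + 3*212 = 6 + 636 = 642)
k*(-1142) = 642*(-1142) = -733164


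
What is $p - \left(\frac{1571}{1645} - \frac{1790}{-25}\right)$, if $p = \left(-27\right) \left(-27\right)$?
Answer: $\frac{1079852}{1645} \approx 656.45$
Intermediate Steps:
$p = 729$
$p - \left(\frac{1571}{1645} - \frac{1790}{-25}\right) = 729 - \left(\frac{1571}{1645} - \frac{1790}{-25}\right) = 729 - \left(1571 \cdot \frac{1}{1645} - - \frac{358}{5}\right) = 729 - \left(\frac{1571}{1645} + \frac{358}{5}\right) = 729 - \frac{119353}{1645} = \frac{1079852}{1645}$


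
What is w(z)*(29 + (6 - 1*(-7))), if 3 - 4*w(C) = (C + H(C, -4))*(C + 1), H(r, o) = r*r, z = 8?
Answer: -13545/2 ≈ -6772.5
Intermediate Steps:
H(r, o) = r**2
w(C) = 3/4 - (1 + C)*(C + C**2)/4 (w(C) = 3/4 - (C + C**2)*(C + 1)/4 = 3/4 - (C + C**2)*(1 + C)/4 = 3/4 - (1 + C)*(C + C**2)/4)
w(z)*(29 + (6 - 1*(-7))) = (3/4 - 1/2*8**2 - 1/4*8 - 1/4*8**3)*(29 + (6 - 1*(-7))) = (3/4 - 1/2*64 - 2 - 1/4*512)*(29 + (6 + 7)) = (3/4 - 32 - 2 - 128)*(29 + 13) = -645/4*42 = -13545/2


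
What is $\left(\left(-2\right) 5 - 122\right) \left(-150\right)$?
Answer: $19800$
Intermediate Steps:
$\left(\left(-2\right) 5 - 122\right) \left(-150\right) = \left(-10 - 122\right) \left(-150\right) = \left(-132\right) \left(-150\right) = 19800$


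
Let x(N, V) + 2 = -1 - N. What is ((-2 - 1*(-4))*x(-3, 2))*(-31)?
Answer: 0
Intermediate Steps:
x(N, V) = -3 - N (x(N, V) = -2 + (-1 - N) = -3 - N)
((-2 - 1*(-4))*x(-3, 2))*(-31) = ((-2 - 1*(-4))*(-3 - 1*(-3)))*(-31) = ((-2 + 4)*(-3 + 3))*(-31) = (2*0)*(-31) = 0*(-31) = 0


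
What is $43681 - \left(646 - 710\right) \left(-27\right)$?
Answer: $41953$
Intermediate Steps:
$43681 - \left(646 - 710\right) \left(-27\right) = 43681 - \left(-64\right) \left(-27\right) = 43681 - 1728 = 41953$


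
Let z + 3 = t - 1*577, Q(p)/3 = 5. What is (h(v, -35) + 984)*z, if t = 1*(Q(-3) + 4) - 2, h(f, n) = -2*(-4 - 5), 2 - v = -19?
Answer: -564126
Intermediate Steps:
v = 21 (v = 2 - 1*(-19) = 2 + 19 = 21)
Q(p) = 15 (Q(p) = 3*5 = 15)
h(f, n) = 18 (h(f, n) = -2*(-9) = 18)
t = 17 (t = 1*(15 + 4) - 2 = 1*19 - 2 = 19 - 2 = 17)
z = -563 (z = -3 + (17 - 1*577) = -3 + (17 - 577) = -3 - 560 = -563)
(h(v, -35) + 984)*z = (18 + 984)*(-563) = 1002*(-563) = -564126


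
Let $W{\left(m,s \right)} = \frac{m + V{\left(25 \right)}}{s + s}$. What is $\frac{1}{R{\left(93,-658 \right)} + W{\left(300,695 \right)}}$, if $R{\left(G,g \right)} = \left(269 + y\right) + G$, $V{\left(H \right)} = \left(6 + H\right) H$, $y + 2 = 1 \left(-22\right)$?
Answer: $\frac{278}{94179} \approx 0.0029518$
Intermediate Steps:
$y = -24$ ($y = -2 + 1 \left(-22\right) = -2 - 22 = -24$)
$V{\left(H \right)} = H \left(6 + H\right)$
$W{\left(m,s \right)} = \frac{775 + m}{2 s}$ ($W{\left(m,s \right)} = \frac{m + 25 \left(6 + 25\right)}{s + s} = \frac{m + 25 \cdot 31}{2 s} = \left(m + 775\right) \frac{1}{2 s} = \left(775 + m\right) \frac{1}{2 s} = \frac{775 + m}{2 s}$)
$R{\left(G,g \right)} = 245 + G$ ($R{\left(G,g \right)} = \left(269 - 24\right) + G = 245 + G$)
$\frac{1}{R{\left(93,-658 \right)} + W{\left(300,695 \right)}} = \frac{1}{\left(245 + 93\right) + \frac{775 + 300}{2 \cdot 695}} = \frac{1}{338 + \frac{1}{2} \cdot \frac{1}{695} \cdot 1075} = \frac{1}{338 + \frac{215}{278}} = \frac{1}{\frac{94179}{278}} = \frac{278}{94179}$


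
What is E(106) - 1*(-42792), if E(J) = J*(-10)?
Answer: 41732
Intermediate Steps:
E(J) = -10*J
E(106) - 1*(-42792) = -10*106 - 1*(-42792) = -1060 + 42792 = 41732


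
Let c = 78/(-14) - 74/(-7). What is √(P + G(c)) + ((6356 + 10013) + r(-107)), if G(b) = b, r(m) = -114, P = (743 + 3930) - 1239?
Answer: 16255 + √3439 ≈ 16314.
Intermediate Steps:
P = 3434 (P = 4673 - 1239 = 3434)
c = 5 (c = 78*(-1/14) - 74*(-⅐) = -39/7 + 74/7 = 5)
√(P + G(c)) + ((6356 + 10013) + r(-107)) = √(3434 + 5) + ((6356 + 10013) - 114) = √3439 + (16369 - 114) = √3439 + 16255 = 16255 + √3439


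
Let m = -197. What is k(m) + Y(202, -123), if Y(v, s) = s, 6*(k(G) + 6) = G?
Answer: -971/6 ≈ -161.83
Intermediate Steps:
k(G) = -6 + G/6
k(m) + Y(202, -123) = (-6 + (⅙)*(-197)) - 123 = (-6 - 197/6) - 123 = -233/6 - 123 = -971/6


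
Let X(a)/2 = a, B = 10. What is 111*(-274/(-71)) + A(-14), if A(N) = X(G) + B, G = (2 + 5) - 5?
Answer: 31408/71 ≈ 442.37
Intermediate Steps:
G = 2 (G = 7 - 5 = 2)
X(a) = 2*a
A(N) = 14 (A(N) = 2*2 + 10 = 4 + 10 = 14)
111*(-274/(-71)) + A(-14) = 111*(-274/(-71)) + 14 = 111*(-274*(-1/71)) + 14 = 111*(274/71) + 14 = 30414/71 + 14 = 31408/71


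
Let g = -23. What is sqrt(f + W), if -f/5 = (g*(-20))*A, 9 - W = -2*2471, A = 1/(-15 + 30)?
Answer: sqrt(43179)/3 ≈ 69.265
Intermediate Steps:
A = 1/15 ≈ 0.066667
W = 4951 (W = 9 - (-2)*2471 = 9 - 1*(-4942) = 9 + 4942 = 4951)
f = -460/3 (f = -5*(-23*(-20))/15 = -2300/15 = -5*92/3 = -460/3 ≈ -153.33)
sqrt(f + W) = sqrt(-460/3 + 4951) = sqrt(14393/3) = sqrt(43179)/3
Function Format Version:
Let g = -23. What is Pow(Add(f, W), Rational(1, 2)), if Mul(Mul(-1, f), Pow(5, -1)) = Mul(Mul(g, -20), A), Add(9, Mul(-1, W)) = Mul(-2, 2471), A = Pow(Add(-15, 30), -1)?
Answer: Mul(Rational(1, 3), Pow(43179, Rational(1, 2))) ≈ 69.265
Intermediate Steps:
A = Rational(1, 15) (A = Pow(15, -1) = Rational(1, 15) ≈ 0.066667)
W = 4951 (W = Add(9, Mul(-1, Mul(-2, 2471))) = Add(9, Mul(-1, -4942)) = Add(9, 4942) = 4951)
f = Rational(-460, 3) (f = Mul(-5, Mul(Mul(-23, -20), Rational(1, 15))) = Mul(-5, Mul(460, Rational(1, 15))) = Mul(-5, Rational(92, 3)) = Rational(-460, 3) ≈ -153.33)
Pow(Add(f, W), Rational(1, 2)) = Pow(Add(Rational(-460, 3), 4951), Rational(1, 2)) = Pow(Rational(14393, 3), Rational(1, 2)) = Mul(Rational(1, 3), Pow(43179, Rational(1, 2)))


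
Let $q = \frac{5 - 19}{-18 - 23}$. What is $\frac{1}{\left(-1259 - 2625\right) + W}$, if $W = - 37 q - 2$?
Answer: $- \frac{41}{159844} \approx -0.0002565$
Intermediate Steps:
$q = \frac{14}{41}$ ($q = - \frac{14}{-41} = \left(-14\right) \left(- \frac{1}{41}\right) = \frac{14}{41} \approx 0.34146$)
$W = - \frac{600}{41}$ ($W = \left(-37\right) \frac{14}{41} - 2 = - \frac{518}{41} + \left(-15 + 13\right) = - \frac{518}{41} - 2 = - \frac{600}{41} \approx -14.634$)
$\frac{1}{\left(-1259 - 2625\right) + W} = \frac{1}{\left(-1259 - 2625\right) - \frac{600}{41}} = \frac{1}{-3884 - \frac{600}{41}} = \frac{1}{- \frac{159844}{41}} = - \frac{41}{159844}$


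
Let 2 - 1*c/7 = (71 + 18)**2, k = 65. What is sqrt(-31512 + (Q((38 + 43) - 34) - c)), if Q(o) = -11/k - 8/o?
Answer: sqrt(223252122990)/3055 ≈ 154.66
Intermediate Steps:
Q(o) = -11/65 - 8/o
c = -55433 (c = 14 - 7*(71 + 18)**2 = 14 - 7*89**2 = 14 - 7*7921 = 14 - 55447 = -55433)
sqrt(-31512 + (Q((38 + 43) - 34) - c)) = sqrt(-31512 + ((-11/65 - 8/((38 + 43) - 34)) - 1*(-55433))) = sqrt(-31512 + ((-11/65 - 8/(81 - 34)) + 55433)) = sqrt(-31512 + ((-11/65 - 8/47) + 55433)) = sqrt(-31512 + (-1037/3055 + 55433)) = sqrt(-31512 + 169346778/3055) = sqrt(73077618/3055) = sqrt(223252122990)/3055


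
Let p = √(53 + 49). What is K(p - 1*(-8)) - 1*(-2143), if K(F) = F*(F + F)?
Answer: 2475 + 32*√102 ≈ 2798.2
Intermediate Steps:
p = √102 ≈ 10.100
K(F) = 2*F² (K(F) = F*(2*F) = 2*F²)
K(p - 1*(-8)) - 1*(-2143) = 2*(√102 - 1*(-8))² - 1*(-2143) = 2*(√102 + 8)² + 2143 = 2*(8 + √102)² + 2143 = 2143 + 2*(8 + √102)²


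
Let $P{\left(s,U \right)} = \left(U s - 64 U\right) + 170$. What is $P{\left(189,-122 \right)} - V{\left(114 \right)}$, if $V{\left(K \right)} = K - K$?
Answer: $-15080$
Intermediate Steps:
$V{\left(K \right)} = 0$
$P{\left(s,U \right)} = 170 - 64 U + U s$ ($P{\left(s,U \right)} = \left(- 64 U + U s\right) + 170 = 170 - 64 U + U s$)
$P{\left(189,-122 \right)} - V{\left(114 \right)} = \left(170 - -7808 - 23058\right) - 0 = \left(170 + 7808 - 23058\right) + 0 = -15080 + 0 = -15080$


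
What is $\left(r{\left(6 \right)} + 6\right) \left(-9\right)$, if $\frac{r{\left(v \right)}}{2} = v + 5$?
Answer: $-252$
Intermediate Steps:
$r{\left(v \right)} = 10 + 2 v$ ($r{\left(v \right)} = 2 \left(v + 5\right) = 2 \left(5 + v\right) = 10 + 2 v$)
$\left(r{\left(6 \right)} + 6\right) \left(-9\right) = \left(\left(10 + 2 \cdot 6\right) + 6\right) \left(-9\right) = \left(\left(10 + 12\right) + 6\right) \left(-9\right) = \left(22 + 6\right) \left(-9\right) = 28 \left(-9\right) = -252$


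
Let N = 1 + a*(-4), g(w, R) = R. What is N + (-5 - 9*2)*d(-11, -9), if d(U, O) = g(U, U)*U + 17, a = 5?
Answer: -3193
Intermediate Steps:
d(U, O) = 17 + U² (d(U, O) = U*U + 17 = U² + 17 = 17 + U²)
N = -19 (N = 1 + 5*(-4) = 1 - 20 = -19)
N + (-5 - 9*2)*d(-11, -9) = -19 + (-5 - 9*2)*(17 + (-11)²) = -19 + (-5 - 18)*(17 + 121) = -19 - 23*138 = -19 - 3174 = -3193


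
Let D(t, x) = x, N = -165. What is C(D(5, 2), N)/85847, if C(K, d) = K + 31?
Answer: 33/85847 ≈ 0.00038440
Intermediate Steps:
C(K, d) = 31 + K
C(D(5, 2), N)/85847 = (31 + 2)/85847 = 33*(1/85847) = 33/85847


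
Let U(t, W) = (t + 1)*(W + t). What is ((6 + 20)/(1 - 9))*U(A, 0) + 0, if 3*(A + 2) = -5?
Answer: -286/9 ≈ -31.778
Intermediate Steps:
A = -11/3 (A = -2 + (⅓)*(-5) = -2 - 5/3 = -11/3 ≈ -3.6667)
U(t, W) = (1 + t)*(W + t)
((6 + 20)/(1 - 9))*U(A, 0) + 0 = ((6 + 20)/(1 - 9))*(0 - 11/3 + (-11/3)² + 0*(-11/3)) + 0 = (26/(-8))*(0 - 11/3 + 121/9 + 0) + 0 = (26*(-⅛))*(88/9) + 0 = -13/4*88/9 + 0 = -286/9 + 0 = -286/9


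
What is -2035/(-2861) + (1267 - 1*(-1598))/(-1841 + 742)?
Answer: -5960300/3144239 ≈ -1.8956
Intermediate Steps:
-2035/(-2861) + (1267 - 1*(-1598))/(-1841 + 742) = -2035*(-1/2861) + (1267 + 1598)/(-1099) = 2035/2861 + 2865*(-1/1099) = 2035/2861 - 2865/1099 = -5960300/3144239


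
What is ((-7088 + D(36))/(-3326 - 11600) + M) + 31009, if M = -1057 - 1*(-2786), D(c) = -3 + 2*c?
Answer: 488654407/14926 ≈ 32738.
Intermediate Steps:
M = 1729 (M = -1057 + 2786 = 1729)
((-7088 + D(36))/(-3326 - 11600) + M) + 31009 = ((-7088 + (-3 + 2*36))/(-3326 - 11600) + 1729) + 31009 = ((-7088 + (-3 + 72))/(-14926) + 1729) + 31009 = ((-7088 + 69)*(-1/14926) + 1729) + 31009 = (-7019*(-1/14926) + 1729) + 31009 = (7019/14926 + 1729) + 31009 = 25814073/14926 + 31009 = 488654407/14926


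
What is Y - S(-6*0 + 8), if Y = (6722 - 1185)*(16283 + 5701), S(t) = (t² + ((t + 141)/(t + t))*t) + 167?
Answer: 243450205/2 ≈ 1.2173e+8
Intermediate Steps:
S(t) = 475/2 + t² + t/2 (S(t) = (t² + ((141 + t)/((2*t)))*t) + 167 = (t² + ((141 + t)*(1/(2*t)))*t) + 167 = (t² + ((141 + t)/(2*t))*t) + 167 = (t² + (141/2 + t/2)) + 167 = (141/2 + t² + t/2) + 167 = 475/2 + t² + t/2)
Y = 121725408 (Y = 5537*21984 = 121725408)
Y - S(-6*0 + 8) = 121725408 - (475/2 + (-6*0 + 8)² + (-6*0 + 8)/2) = 121725408 - (475/2 + (0 + 8)² + (0 + 8)/2) = 121725408 - (475/2 + 8² + (½)*8) = 121725408 - (475/2 + 64 + 4) = 121725408 - 1*611/2 = 121725408 - 611/2 = 243450205/2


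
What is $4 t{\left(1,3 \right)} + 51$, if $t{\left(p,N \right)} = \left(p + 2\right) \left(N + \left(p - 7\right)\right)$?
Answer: $15$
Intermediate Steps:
$t{\left(p,N \right)} = \left(2 + p\right) \left(-7 + N + p\right)$ ($t{\left(p,N \right)} = \left(2 + p\right) \left(N + \left(-7 + p\right)\right) = \left(2 + p\right) \left(-7 + N + p\right)$)
$4 t{\left(1,3 \right)} + 51 = 4 \left(-14 + 1^{2} - 5 + 2 \cdot 3 + 3 \cdot 1\right) + 51 = 4 \left(-14 + 1 - 5 + 6 + 3\right) + 51 = 4 \left(-9\right) + 51 = -36 + 51 = 15$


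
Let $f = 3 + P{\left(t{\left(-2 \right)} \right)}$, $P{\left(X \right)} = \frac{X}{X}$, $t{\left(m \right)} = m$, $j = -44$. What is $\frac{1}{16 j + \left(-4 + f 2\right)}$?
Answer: $- \frac{1}{700} \approx -0.0014286$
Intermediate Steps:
$P{\left(X \right)} = 1$
$f = 4$ ($f = 3 + 1 = 4$)
$\frac{1}{16 j + \left(-4 + f 2\right)} = \frac{1}{16 \left(-44\right) + \left(-4 + 4 \cdot 2\right)} = \frac{1}{-704 + \left(-4 + 8\right)} = \frac{1}{-704 + 4} = \frac{1}{-700} = - \frac{1}{700}$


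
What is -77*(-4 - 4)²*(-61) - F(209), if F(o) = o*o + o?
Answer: 256718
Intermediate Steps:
F(o) = o + o² (F(o) = o² + o = o + o²)
-77*(-4 - 4)²*(-61) - F(209) = -77*(-4 - 4)²*(-61) - 209*(1 + 209) = -77*(-8)²*(-61) - 209*210 = -77*64*(-61) - 1*43890 = -4928*(-61) - 43890 = 300608 - 43890 = 256718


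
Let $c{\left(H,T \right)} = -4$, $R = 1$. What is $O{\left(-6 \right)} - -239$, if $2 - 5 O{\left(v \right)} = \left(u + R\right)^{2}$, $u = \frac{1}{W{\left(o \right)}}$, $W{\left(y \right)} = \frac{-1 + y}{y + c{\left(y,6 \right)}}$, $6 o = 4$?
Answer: $\frac{1076}{5} \approx 215.2$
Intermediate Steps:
$o = \frac{2}{3}$ ($o = \frac{1}{6} \cdot 4 = \frac{2}{3} \approx 0.66667$)
$W{\left(y \right)} = \frac{-1 + y}{-4 + y}$ ($W{\left(y \right)} = \frac{-1 + y}{y - 4} = \frac{-1 + y}{-4 + y}$)
$u = 10$ ($u = \frac{1}{\frac{1}{-4 + \frac{2}{3}} \left(-1 + \frac{2}{3}\right)} = \frac{1}{\frac{1}{- \frac{10}{3}} \left(- \frac{1}{3}\right)} = \frac{1}{\left(- \frac{3}{10}\right) \left(- \frac{1}{3}\right)} = \frac{1}{\frac{1}{10}} = 10$)
$O{\left(v \right)} = - \frac{119}{5}$ ($O{\left(v \right)} = \frac{2}{5} - \frac{\left(10 + 1\right)^{2}}{5} = \frac{2}{5} - \frac{11^{2}}{5} = \frac{2}{5} - \frac{121}{5} = - \frac{119}{5}$)
$O{\left(-6 \right)} - -239 = - \frac{119}{5} - -239 = - \frac{119}{5} + 239 = \frac{1076}{5}$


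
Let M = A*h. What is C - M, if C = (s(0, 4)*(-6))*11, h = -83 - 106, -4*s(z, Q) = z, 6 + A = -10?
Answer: -3024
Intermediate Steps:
A = -16 (A = -6 - 10 = -16)
s(z, Q) = -z/4
h = -189
C = 0 (C = (-¼*0*(-6))*11 = (0*(-6))*11 = 0*11 = 0)
M = 3024 (M = -16*(-189) = 3024)
C - M = 0 - 1*3024 = 0 - 3024 = -3024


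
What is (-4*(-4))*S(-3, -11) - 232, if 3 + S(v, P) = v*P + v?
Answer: 200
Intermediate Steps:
S(v, P) = -3 + v + P*v (S(v, P) = -3 + (v*P + v) = -3 + (P*v + v) = -3 + (v + P*v) = -3 + v + P*v)
(-4*(-4))*S(-3, -11) - 232 = (-4*(-4))*(-3 - 3 - 11*(-3)) - 232 = 16*(-3 - 3 + 33) - 232 = 16*27 - 232 = 432 - 232 = 200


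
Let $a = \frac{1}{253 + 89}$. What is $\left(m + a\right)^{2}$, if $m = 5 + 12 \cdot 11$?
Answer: $\frac{2195391025}{116964} \approx 18770.0$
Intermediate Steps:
$a = \frac{1}{342} \approx 0.002924$
$m = 137$ ($m = 5 + 132 = 137$)
$\left(m + a\right)^{2} = \left(137 + \frac{1}{342}\right)^{2} = \left(\frac{46855}{342}\right)^{2} = \frac{2195391025}{116964}$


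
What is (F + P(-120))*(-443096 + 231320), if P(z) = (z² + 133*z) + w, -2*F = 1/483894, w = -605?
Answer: 36977166498608/80649 ≈ 4.5849e+8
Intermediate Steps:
F = -1/967788 (F = -½/483894 = -½*1/483894 = -1/967788 ≈ -1.0333e-6)
P(z) = -605 + z² + 133*z (P(z) = (z² + 133*z) - 605 = -605 + z² + 133*z)
(F + P(-120))*(-443096 + 231320) = (-1/967788 + (-605 + (-120)² + 133*(-120)))*(-443096 + 231320) = (-1/967788 + (-605 + 14400 - 15960))*(-211776) = (-1/967788 - 2165)*(-211776) = -2095261021/967788*(-211776) = 36977166498608/80649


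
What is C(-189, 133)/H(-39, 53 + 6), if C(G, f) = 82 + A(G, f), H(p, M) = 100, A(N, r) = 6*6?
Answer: 59/50 ≈ 1.1800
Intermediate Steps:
A(N, r) = 36
C(G, f) = 118 (C(G, f) = 82 + 36 = 118)
C(-189, 133)/H(-39, 53 + 6) = 118/100 = 118*(1/100) = 59/50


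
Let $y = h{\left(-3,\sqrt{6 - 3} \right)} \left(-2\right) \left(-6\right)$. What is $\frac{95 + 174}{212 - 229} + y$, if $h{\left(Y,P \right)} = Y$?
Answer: $- \frac{881}{17} \approx -51.824$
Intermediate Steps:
$y = -36$ ($y = \left(-3\right) \left(-2\right) \left(-6\right) = 6 \left(-6\right) = -36$)
$\frac{95 + 174}{212 - 229} + y = \frac{95 + 174}{212 - 229} - 36 = \frac{269}{-17} - 36 = 269 \left(- \frac{1}{17}\right) - 36 = - \frac{269}{17} - 36 = - \frac{881}{17}$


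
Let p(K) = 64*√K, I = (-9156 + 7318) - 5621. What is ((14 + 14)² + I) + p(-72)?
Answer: -6675 + 384*I*√2 ≈ -6675.0 + 543.06*I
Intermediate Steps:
I = -7459 (I = -1838 - 5621 = -7459)
((14 + 14)² + I) + p(-72) = ((14 + 14)² - 7459) + 64*√(-72) = (28² - 7459) + 64*(6*I*√2) = (784 - 7459) + 384*I*√2 = -6675 + 384*I*√2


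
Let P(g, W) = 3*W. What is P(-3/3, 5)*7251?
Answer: 108765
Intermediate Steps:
P(-3/3, 5)*7251 = (3*5)*7251 = 15*7251 = 108765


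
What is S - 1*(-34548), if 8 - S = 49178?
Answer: -14622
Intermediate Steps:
S = -49170 (S = 8 - 1*49178 = 8 - 49178 = -49170)
S - 1*(-34548) = -49170 - 1*(-34548) = -49170 + 34548 = -14622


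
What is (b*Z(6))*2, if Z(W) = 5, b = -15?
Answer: -150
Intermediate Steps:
(b*Z(6))*2 = -15*5*2 = -75*2 = -150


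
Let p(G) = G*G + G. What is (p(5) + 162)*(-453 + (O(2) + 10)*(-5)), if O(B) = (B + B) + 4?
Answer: -104256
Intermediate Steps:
O(B) = 4 + 2*B (O(B) = 2*B + 4 = 4 + 2*B)
p(G) = G + G² (p(G) = G² + G = G + G²)
(p(5) + 162)*(-453 + (O(2) + 10)*(-5)) = (5*(1 + 5) + 162)*(-453 + ((4 + 2*2) + 10)*(-5)) = (5*6 + 162)*(-453 + ((4 + 4) + 10)*(-5)) = (30 + 162)*(-453 + (8 + 10)*(-5)) = 192*(-453 + 18*(-5)) = 192*(-453 - 90) = 192*(-543) = -104256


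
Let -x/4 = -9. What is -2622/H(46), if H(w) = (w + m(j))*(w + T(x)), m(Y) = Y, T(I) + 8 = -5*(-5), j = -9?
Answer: -874/777 ≈ -1.1248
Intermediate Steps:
x = 36 (x = -4*(-9) = 36)
T(I) = 17 (T(I) = -8 - 5*(-5) = -8 + 25 = 17)
H(w) = (-9 + w)*(17 + w) (H(w) = (w - 9)*(w + 17) = (-9 + w)*(17 + w))
-2622/H(46) = -2622/(-153 + 46**2 + 8*46) = -2622/(-153 + 2116 + 368) = -2622/2331 = -2622*1/2331 = -874/777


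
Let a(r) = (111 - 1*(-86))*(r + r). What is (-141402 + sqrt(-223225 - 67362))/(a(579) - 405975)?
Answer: 47134/59283 - I*sqrt(290587)/177849 ≈ 0.79507 - 0.003031*I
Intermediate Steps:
a(r) = 394*r (a(r) = (111 + 86)*(2*r) = 197*(2*r) = 394*r)
(-141402 + sqrt(-223225 - 67362))/(a(579) - 405975) = (-141402 + sqrt(-223225 - 67362))/(394*579 - 405975) = (-141402 + sqrt(-290587))/(228126 - 405975) = (-141402 + I*sqrt(290587))/(-177849) = (-141402 + I*sqrt(290587))*(-1/177849) = 47134/59283 - I*sqrt(290587)/177849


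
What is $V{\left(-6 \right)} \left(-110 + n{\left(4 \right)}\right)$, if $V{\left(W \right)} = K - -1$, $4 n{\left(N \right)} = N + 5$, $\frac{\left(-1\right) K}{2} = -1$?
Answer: $- \frac{1293}{4} \approx -323.25$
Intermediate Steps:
$K = 2$ ($K = \left(-2\right) \left(-1\right) = 2$)
$n{\left(N \right)} = \frac{5}{4} + \frac{N}{4}$ ($n{\left(N \right)} = \frac{N + 5}{4} = \frac{5 + N}{4} = \frac{5}{4} + \frac{N}{4}$)
$V{\left(W \right)} = 3$ ($V{\left(W \right)} = 2 - -1 = 2 + 1 = 3$)
$V{\left(-6 \right)} \left(-110 + n{\left(4 \right)}\right) = 3 \left(-110 + \left(\frac{5}{4} + \frac{1}{4} \cdot 4\right)\right) = 3 \left(-110 + \left(\frac{5}{4} + 1\right)\right) = 3 \left(-110 + \frac{9}{4}\right) = 3 \left(- \frac{431}{4}\right) = - \frac{1293}{4}$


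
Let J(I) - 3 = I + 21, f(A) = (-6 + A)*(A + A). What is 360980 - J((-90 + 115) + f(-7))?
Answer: 360749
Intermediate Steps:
f(A) = 2*A*(-6 + A) (f(A) = (-6 + A)*(2*A) = 2*A*(-6 + A))
J(I) = 24 + I (J(I) = 3 + (I + 21) = 3 + (21 + I) = 24 + I)
360980 - J((-90 + 115) + f(-7)) = 360980 - (24 + ((-90 + 115) + 2*(-7)*(-6 - 7))) = 360980 - (24 + (25 + 2*(-7)*(-13))) = 360980 - (24 + (25 + 182)) = 360980 - (24 + 207) = 360980 - 1*231 = 360980 - 231 = 360749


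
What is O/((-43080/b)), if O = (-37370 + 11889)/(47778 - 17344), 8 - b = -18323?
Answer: 467092211/1311096720 ≈ 0.35626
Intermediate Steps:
b = 18331 (b = 8 - 1*(-18323) = 8 + 18323 = 18331)
O = -25481/30434 ≈ -0.83725
O/((-43080/b)) = -25481/(30434*((-43080/18331))) = -25481/(30434*((-43080*1/18331))) = -25481/(30434*(-43080/18331)) = -25481/30434*(-18331/43080) = 467092211/1311096720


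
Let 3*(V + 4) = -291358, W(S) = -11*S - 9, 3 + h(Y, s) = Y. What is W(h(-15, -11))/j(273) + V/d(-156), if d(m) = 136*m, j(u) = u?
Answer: 167717/31824 ≈ 5.2701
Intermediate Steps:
h(Y, s) = -3 + Y
W(S) = -9 - 11*S
V = -291370/3 (V = -4 + (⅓)*(-291358) = -4 - 291358/3 = -291370/3 ≈ -97123.)
W(h(-15, -11))/j(273) + V/d(-156) = (-9 - 11*(-3 - 15))/273 - 291370/(3*(136*(-156))) = (-9 - 11*(-18))*(1/273) - 291370/3/(-21216) = (-9 + 198)*(1/273) - 291370/3*(-1/21216) = 189*(1/273) + 145685/31824 = 9/13 + 145685/31824 = 167717/31824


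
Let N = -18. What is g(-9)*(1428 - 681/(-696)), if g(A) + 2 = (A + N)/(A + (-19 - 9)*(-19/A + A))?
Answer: -1177901219/383960 ≈ -3067.8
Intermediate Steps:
g(A) = -2 + (-18 + A)/(-27*A + 532/A) (g(A) = -2 + (A - 18)/(A + (-19 - 9)*(-19/A + A)) = -2 + (-18 + A)/(A - 28*(A - 19/A)) = -2 + (-18 + A)/(A + (-28*A + 532/A)) = -2 + (-18 + A)/(-27*A + 532/A))
g(-9)*(1428 - 681/(-696)) = ((1064 - 55*(-9)**2 + 18*(-9))/(-532 + 27*(-9)**2))*(1428 - 681/(-696)) = ((1064 - 55*81 - 162)/(-532 + 27*81))*(1428 - 681*(-1/696)) = ((1064 - 4455 - 162)/(-532 + 2187))*(1428 + 227/232) = (-3553/1655)*(331523/232) = ((1/1655)*(-3553))*(331523/232) = -3553/1655*331523/232 = -1177901219/383960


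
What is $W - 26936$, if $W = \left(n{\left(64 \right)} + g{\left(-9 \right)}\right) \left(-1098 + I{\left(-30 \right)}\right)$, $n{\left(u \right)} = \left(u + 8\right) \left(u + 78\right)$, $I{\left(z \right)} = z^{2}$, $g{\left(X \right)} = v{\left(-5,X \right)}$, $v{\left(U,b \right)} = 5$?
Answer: $-2052278$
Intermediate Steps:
$g{\left(X \right)} = 5$
$n{\left(u \right)} = \left(8 + u\right) \left(78 + u\right)$
$W = -2025342$ ($W = \left(\left(624 + 64^{2} + 86 \cdot 64\right) + 5\right) \left(-1098 + \left(-30\right)^{2}\right) = \left(\left(624 + 4096 + 5504\right) + 5\right) \left(-1098 + 900\right) = \left(10224 + 5\right) \left(-198\right) = 10229 \left(-198\right) = -2025342$)
$W - 26936 = -2025342 - 26936 = -2052278$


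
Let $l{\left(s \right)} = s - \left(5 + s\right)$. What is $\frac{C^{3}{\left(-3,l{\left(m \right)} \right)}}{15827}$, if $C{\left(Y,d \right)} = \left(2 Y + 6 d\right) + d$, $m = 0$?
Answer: $- \frac{68921}{15827} \approx -4.3546$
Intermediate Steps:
$l{\left(s \right)} = -5$
$C{\left(Y,d \right)} = 2 Y + 7 d$
$\frac{C^{3}{\left(-3,l{\left(m \right)} \right)}}{15827} = \frac{\left(2 \left(-3\right) + 7 \left(-5\right)\right)^{3}}{15827} = \left(-6 - 35\right)^{3} \cdot \frac{1}{15827} = \left(-41\right)^{3} \cdot \frac{1}{15827} = \left(-68921\right) \frac{1}{15827} = - \frac{68921}{15827}$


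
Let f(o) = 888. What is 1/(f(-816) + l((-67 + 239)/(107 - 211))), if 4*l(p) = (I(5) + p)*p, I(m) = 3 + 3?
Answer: 2704/2396293 ≈ 0.0011284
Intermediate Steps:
I(m) = 6
l(p) = p*(6 + p)/4 (l(p) = ((6 + p)*p)/4 = (p*(6 + p))/4 = p*(6 + p)/4)
1/(f(-816) + l((-67 + 239)/(107 - 211))) = 1/(888 + ((-67 + 239)/(107 - 211))*(6 + (-67 + 239)/(107 - 211))/4) = 1/(888 + (172/(-104))*(6 + 172/(-104))/4) = 1/(888 + (172*(-1/104))*(6 + 172*(-1/104))/4) = 1/(888 + (¼)*(-43/26)*(6 - 43/26)) = 1/(888 + (¼)*(-43/26)*(113/26)) = 1/(888 - 4859/2704) = 1/(2396293/2704) = 2704/2396293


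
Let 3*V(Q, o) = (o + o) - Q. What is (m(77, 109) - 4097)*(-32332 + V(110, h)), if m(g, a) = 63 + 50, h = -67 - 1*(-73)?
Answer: 128940832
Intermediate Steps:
h = 6 (h = -67 + 73 = 6)
m(g, a) = 113
V(Q, o) = -Q/3 + 2*o/3 (V(Q, o) = ((o + o) - Q)/3 = (2*o - Q)/3 = (-Q + 2*o)/3 = -Q/3 + 2*o/3)
(m(77, 109) - 4097)*(-32332 + V(110, h)) = (113 - 4097)*(-32332 + (-⅓*110 + (⅔)*6)) = -3984*(-32332 + (-110/3 + 4)) = -3984*(-32332 - 98/3) = -3984*(-97094/3) = 128940832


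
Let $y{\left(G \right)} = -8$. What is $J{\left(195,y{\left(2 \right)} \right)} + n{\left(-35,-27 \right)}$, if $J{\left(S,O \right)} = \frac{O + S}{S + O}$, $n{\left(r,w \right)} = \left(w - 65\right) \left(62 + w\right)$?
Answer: $-3219$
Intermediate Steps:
$n{\left(r,w \right)} = \left(-65 + w\right) \left(62 + w\right)$
$J{\left(S,O \right)} = 1$ ($J{\left(S,O \right)} = \frac{O + S}{O + S} = 1$)
$J{\left(195,y{\left(2 \right)} \right)} + n{\left(-35,-27 \right)} = 1 - \left(3949 - 729\right) = 1 + \left(-4030 + 729 + 81\right) = 1 - 3220 = -3219$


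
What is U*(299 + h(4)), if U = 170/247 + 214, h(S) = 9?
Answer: 16332624/247 ≈ 66124.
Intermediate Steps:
U = 53028/247 (U = 170*(1/247) + 214 = 170/247 + 214 = 53028/247 ≈ 214.69)
U*(299 + h(4)) = 53028*(299 + 9)/247 = (53028/247)*308 = 16332624/247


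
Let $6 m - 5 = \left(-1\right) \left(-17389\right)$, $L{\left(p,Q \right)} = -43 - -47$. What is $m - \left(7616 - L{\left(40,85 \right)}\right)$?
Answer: $-4713$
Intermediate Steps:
$L{\left(p,Q \right)} = 4$ ($L{\left(p,Q \right)} = -43 + 47 = 4$)
$m = 2899$ ($m = \frac{5}{6} + \frac{\left(-1\right) \left(-17389\right)}{6} = \frac{5}{6} + \frac{1}{6} \cdot 17389 = \frac{5}{6} + \frac{17389}{6} = 2899$)
$m - \left(7616 - L{\left(40,85 \right)}\right) = 2899 - \left(7616 - 4\right) = 2899 - 7612 = -4713$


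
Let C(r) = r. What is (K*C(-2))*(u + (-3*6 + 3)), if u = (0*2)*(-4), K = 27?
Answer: 810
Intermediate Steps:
u = 0 (u = 0*(-4) = 0)
(K*C(-2))*(u + (-3*6 + 3)) = (27*(-2))*(0 + (-3*6 + 3)) = -54*(0 + (-18 + 3)) = -54*(0 - 15) = -54*(-15) = 810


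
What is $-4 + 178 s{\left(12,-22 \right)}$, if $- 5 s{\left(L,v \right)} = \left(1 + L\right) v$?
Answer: $\frac{50888}{5} \approx 10178.0$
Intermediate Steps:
$s{\left(L,v \right)} = - \frac{v \left(1 + L\right)}{5}$ ($s{\left(L,v \right)} = - \frac{\left(1 + L\right) v}{5} = - \frac{v \left(1 + L\right)}{5}$)
$-4 + 178 s{\left(12,-22 \right)} = -4 + 178 \left(\left(- \frac{1}{5}\right) \left(-22\right) \left(1 + 12\right)\right) = -4 + 178 \left(\left(- \frac{1}{5}\right) \left(-22\right) 13\right) = -4 + 178 \cdot \frac{286}{5} = -4 + \frac{50908}{5} = \frac{50888}{5}$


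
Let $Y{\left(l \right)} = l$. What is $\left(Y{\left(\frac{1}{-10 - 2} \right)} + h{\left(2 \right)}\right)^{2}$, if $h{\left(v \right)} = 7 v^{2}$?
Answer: $\frac{112225}{144} \approx 779.34$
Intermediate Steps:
$\left(Y{\left(\frac{1}{-10 - 2} \right)} + h{\left(2 \right)}\right)^{2} = \left(\frac{1}{-10 - 2} + 7 \cdot 2^{2}\right)^{2} = \left(\frac{1}{-12} + 7 \cdot 4\right)^{2} = \left(- \frac{1}{12} + 28\right)^{2} = \left(\frac{335}{12}\right)^{2} = \frac{112225}{144}$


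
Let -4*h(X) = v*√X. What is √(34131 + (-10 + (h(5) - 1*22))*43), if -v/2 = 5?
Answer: √(131020 + 430*√5)/2 ≈ 181.65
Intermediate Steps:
v = -10 (v = -2*5 = -10)
h(X) = 5*√X/2 (h(X) = -(-5)*√X/2 = 5*√X/2)
√(34131 + (-10 + (h(5) - 1*22))*43) = √(34131 + (-10 + (5*√5/2 - 1*22))*43) = √(34131 + (-10 + (5*√5/2 - 22))*43) = √(34131 + (-10 + (-22 + 5*√5/2))*43) = √(34131 + (-32 + 5*√5/2)*43) = √(34131 + (-1376 + 215*√5/2)) = √(32755 + 215*√5/2)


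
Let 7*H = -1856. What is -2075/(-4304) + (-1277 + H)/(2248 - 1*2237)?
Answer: -46301905/331408 ≈ -139.71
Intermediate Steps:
H = -1856/7 (H = (⅐)*(-1856) = -1856/7 ≈ -265.14)
-2075/(-4304) + (-1277 + H)/(2248 - 1*2237) = -2075/(-4304) + (-1277 - 1856/7)/(2248 - 1*2237) = -2075*(-1/4304) - 10795/(7*(2248 - 2237)) = 2075/4304 - 10795/7/11 = 2075/4304 - 10795/7*1/11 = 2075/4304 - 10795/77 = -46301905/331408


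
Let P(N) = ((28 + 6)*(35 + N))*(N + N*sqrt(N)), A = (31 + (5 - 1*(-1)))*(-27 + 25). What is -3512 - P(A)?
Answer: -101636 - 98124*I*sqrt(74) ≈ -1.0164e+5 - 8.441e+5*I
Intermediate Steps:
A = -74 (A = (31 + (5 + 1))*(-2) = (31 + 6)*(-2) = 37*(-2) = -74)
P(N) = (1190 + 34*N)*(N + N**(3/2)) (P(N) = (34*(35 + N))*(N + N**(3/2)) = (1190 + 34*N)*(N + N**(3/2)))
-3512 - P(A) = -3512 - (34*(-74)**2 + 34*(-74)**(5/2) + 1190*(-74) + 1190*(-74)**(3/2)) = -3512 - (34*5476 + 34*(5476*I*sqrt(74)) - 88060 + 1190*(-74*I*sqrt(74))) = -3512 - (186184 + 186184*I*sqrt(74) - 88060 - 88060*I*sqrt(74)) = -3512 - (98124 + 98124*I*sqrt(74)) = -3512 + (-98124 - 98124*I*sqrt(74)) = -101636 - 98124*I*sqrt(74)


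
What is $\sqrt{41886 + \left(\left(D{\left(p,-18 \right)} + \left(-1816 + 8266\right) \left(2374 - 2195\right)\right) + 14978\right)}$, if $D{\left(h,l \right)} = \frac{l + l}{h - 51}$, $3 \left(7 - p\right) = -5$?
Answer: $\frac{\sqrt{19538910122}}{127} \approx 1100.6$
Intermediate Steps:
$p = \frac{26}{3}$ ($p = 7 - - \frac{5}{3} = 7 + \frac{5}{3} = \frac{26}{3} \approx 8.6667$)
$D{\left(h,l \right)} = \frac{2 l}{-51 + h}$
$\sqrt{41886 + \left(\left(D{\left(p,-18 \right)} + \left(-1816 + 8266\right) \left(2374 - 2195\right)\right) + 14978\right)} = \sqrt{41886 + \left(\left(2 \left(-18\right) \frac{1}{-51 + \frac{26}{3}} + \left(-1816 + 8266\right) \left(2374 - 2195\right)\right) + 14978\right)} = \sqrt{41886 + \left(\left(2 \left(-18\right) \frac{1}{- \frac{127}{3}} + 6450 \cdot 179\right) + 14978\right)} = \sqrt{41886 + \left(\left(2 \left(-18\right) \left(- \frac{3}{127}\right) + 1154550\right) + 14978\right)} = \sqrt{41886 + \left(\left(\frac{108}{127} + 1154550\right) + 14978\right)} = \sqrt{41886 + \left(\frac{146627958}{127} + 14978\right)} = \sqrt{41886 + \frac{148530164}{127}} = \sqrt{\frac{153849686}{127}} = \frac{\sqrt{19538910122}}{127}$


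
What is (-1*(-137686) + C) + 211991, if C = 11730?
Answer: 361407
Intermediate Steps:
(-1*(-137686) + C) + 211991 = (-1*(-137686) + 11730) + 211991 = (137686 + 11730) + 211991 = 149416 + 211991 = 361407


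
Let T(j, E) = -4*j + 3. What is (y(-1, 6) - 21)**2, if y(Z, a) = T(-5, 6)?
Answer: 4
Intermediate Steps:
T(j, E) = 3 - 4*j
y(Z, a) = 23 (y(Z, a) = 3 - 4*(-5) = 3 + 20 = 23)
(y(-1, 6) - 21)**2 = (23 - 21)**2 = 2**2 = 4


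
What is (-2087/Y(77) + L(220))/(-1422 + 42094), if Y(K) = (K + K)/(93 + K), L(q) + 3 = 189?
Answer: -163073/3131744 ≈ -0.052071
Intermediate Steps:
L(q) = 186 (L(q) = -3 + 189 = 186)
Y(K) = 2*K/(93 + K) (Y(K) = (2*K)/(93 + K) = 2*K/(93 + K))
(-2087/Y(77) + L(220))/(-1422 + 42094) = (-2087/(2*77/(93 + 77)) + 186)/(-1422 + 42094) = (-2087/(2*77/170) + 186)/40672 = (-2087/(2*77*(1/170)) + 186)*(1/40672) = (-2087/77/85 + 186)*(1/40672) = (-2087*85/77 + 186)*(1/40672) = (-177395/77 + 186)*(1/40672) = -163073/77*1/40672 = -163073/3131744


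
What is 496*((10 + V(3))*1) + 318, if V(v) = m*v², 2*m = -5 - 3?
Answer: -12578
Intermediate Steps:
m = -4 (m = (-5 - 3)/2 = (½)*(-8) = -4)
V(v) = -4*v²
496*((10 + V(3))*1) + 318 = 496*((10 - 4*3²)*1) + 318 = 496*((10 - 4*9)*1) + 318 = 496*((10 - 36)*1) + 318 = 496*(-26*1) + 318 = 496*(-26) + 318 = -12896 + 318 = -12578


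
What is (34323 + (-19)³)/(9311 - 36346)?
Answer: -27464/27035 ≈ -1.0159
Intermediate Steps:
(34323 + (-19)³)/(9311 - 36346) = (34323 - 6859)/(-27035) = 27464*(-1/27035) = -27464/27035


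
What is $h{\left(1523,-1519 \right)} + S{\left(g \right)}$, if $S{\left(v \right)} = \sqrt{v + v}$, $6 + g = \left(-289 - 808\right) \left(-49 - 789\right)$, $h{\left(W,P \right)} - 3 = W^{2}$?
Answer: $2319532 + 4 \sqrt{114910} \approx 2.3209 \cdot 10^{6}$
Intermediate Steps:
$h{\left(W,P \right)} = 3 + W^{2}$
$g = 919280$ ($g = -6 + \left(-289 - 808\right) \left(-49 - 789\right) = -6 + \left(-289 - 808\right) \left(-838\right) = -6 - -919286 = -6 + 919286 = 919280$)
$S{\left(v \right)} = \sqrt{2} \sqrt{v}$ ($S{\left(v \right)} = \sqrt{2 v} = \sqrt{2} \sqrt{v}$)
$h{\left(1523,-1519 \right)} + S{\left(g \right)} = \left(3 + 1523^{2}\right) + \sqrt{2} \sqrt{919280} = \left(3 + 2319529\right) + \sqrt{2} \cdot 4 \sqrt{57455} = 2319532 + 4 \sqrt{114910}$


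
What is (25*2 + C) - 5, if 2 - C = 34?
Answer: 13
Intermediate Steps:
C = -32 (C = 2 - 1*34 = 2 - 34 = -32)
(25*2 + C) - 5 = (25*2 - 32) - 5 = (50 - 32) - 5 = 18 - 5 = 13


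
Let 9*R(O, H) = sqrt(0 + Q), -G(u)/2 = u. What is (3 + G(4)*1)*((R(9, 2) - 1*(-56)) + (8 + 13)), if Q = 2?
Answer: -385 - 5*sqrt(2)/9 ≈ -385.79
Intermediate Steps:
G(u) = -2*u
R(O, H) = sqrt(2)/9 (R(O, H) = sqrt(0 + 2)/9 = sqrt(2)/9)
(3 + G(4)*1)*((R(9, 2) - 1*(-56)) + (8 + 13)) = (3 - 2*4*1)*((sqrt(2)/9 - 1*(-56)) + (8 + 13)) = (3 - 8*1)*((sqrt(2)/9 + 56) + 21) = (3 - 8)*((56 + sqrt(2)/9) + 21) = -5*(77 + sqrt(2)/9) = -385 - 5*sqrt(2)/9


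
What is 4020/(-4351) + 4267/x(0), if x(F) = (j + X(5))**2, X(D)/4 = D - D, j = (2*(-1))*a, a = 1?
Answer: 18549637/17404 ≈ 1065.8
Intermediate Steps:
j = -2 (j = (2*(-1))*1 = -2*1 = -2)
X(D) = 0 (X(D) = 4*(D - D) = 4*0 = 0)
x(F) = 4 (x(F) = (-2 + 0)**2 = (-2)**2 = 4)
4020/(-4351) + 4267/x(0) = 4020/(-4351) + 4267/4 = 4020*(-1/4351) + 4267*(1/4) = -4020/4351 + 4267/4 = 18549637/17404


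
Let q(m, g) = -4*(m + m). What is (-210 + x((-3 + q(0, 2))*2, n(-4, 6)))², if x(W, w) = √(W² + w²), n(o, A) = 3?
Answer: 44145 - 1260*√5 ≈ 41328.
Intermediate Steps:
q(m, g) = -8*m
(-210 + x((-3 + q(0, 2))*2, n(-4, 6)))² = (-210 + √(((-3 - 8*0)*2)² + 3²))² = (-210 + √(((-3 + 0)*2)² + 9))² = (-210 + √((-3*2)² + 9))² = (-210 + √((-6)² + 9))² = (-210 + √(36 + 9))² = (-210 + √45)² = (-210 + 3*√5)²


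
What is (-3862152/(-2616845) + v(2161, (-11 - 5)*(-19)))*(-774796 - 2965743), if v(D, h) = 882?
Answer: -112309413476094/33985 ≈ -3.3047e+9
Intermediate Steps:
(-3862152/(-2616845) + v(2161, (-11 - 5)*(-19)))*(-774796 - 2965743) = (-3862152/(-2616845) + 882)*(-774796 - 2965743) = (-3862152*(-1/2616845) + 882)*(-3740539) = (551736/373835 + 882)*(-3740539) = (330274206/373835)*(-3740539) = -112309413476094/33985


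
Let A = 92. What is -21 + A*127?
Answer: 11663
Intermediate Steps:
-21 + A*127 = -21 + 92*127 = -21 + 11684 = 11663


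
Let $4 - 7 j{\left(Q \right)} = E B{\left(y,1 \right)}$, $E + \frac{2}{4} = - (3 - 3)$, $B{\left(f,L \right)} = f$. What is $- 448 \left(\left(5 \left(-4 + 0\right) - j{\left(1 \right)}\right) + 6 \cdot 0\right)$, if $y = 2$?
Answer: $9280$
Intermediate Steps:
$E = - \frac{1}{2}$ ($E = - \frac{1}{2} - \left(3 - 3\right) = - \frac{1}{2} - 0 = - \frac{1}{2} + 0 = - \frac{1}{2} \approx -0.5$)
$j{\left(Q \right)} = \frac{5}{7}$ ($j{\left(Q \right)} = \frac{4}{7} - \frac{\left(- \frac{1}{2}\right) 2}{7} = \frac{4}{7} - - \frac{1}{7} = \frac{4}{7} + \frac{1}{7} = \frac{5}{7}$)
$- 448 \left(\left(5 \left(-4 + 0\right) - j{\left(1 \right)}\right) + 6 \cdot 0\right) = - 448 \left(\left(5 \left(-4 + 0\right) - \frac{5}{7}\right) + 6 \cdot 0\right) = - 448 \left(\left(5 \left(-4\right) - \frac{5}{7}\right) + 0\right) = - 448 \left(\left(-20 - \frac{5}{7}\right) + 0\right) = - 448 \left(- \frac{145}{7} + 0\right) = \left(-448\right) \left(- \frac{145}{7}\right) = 9280$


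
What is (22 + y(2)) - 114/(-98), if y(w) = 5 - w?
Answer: 1282/49 ≈ 26.163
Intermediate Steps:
(22 + y(2)) - 114/(-98) = (22 + (5 - 1*2)) - 114/(-98) = (22 + (5 - 2)) - 114*(-1/98) = (22 + 3) + 57/49 = 25 + 57/49 = 1282/49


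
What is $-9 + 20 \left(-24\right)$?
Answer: $-489$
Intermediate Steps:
$-9 + 20 \left(-24\right) = -9 - 480 = -489$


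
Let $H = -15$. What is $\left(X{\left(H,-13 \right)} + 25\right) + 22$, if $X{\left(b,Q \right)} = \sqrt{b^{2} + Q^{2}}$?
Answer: $47 + \sqrt{394} \approx 66.849$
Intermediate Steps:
$X{\left(b,Q \right)} = \sqrt{Q^{2} + b^{2}}$
$\left(X{\left(H,-13 \right)} + 25\right) + 22 = \left(\sqrt{\left(-13\right)^{2} + \left(-15\right)^{2}} + 25\right) + 22 = \left(\sqrt{169 + 225} + 25\right) + 22 = \left(\sqrt{394} + 25\right) + 22 = \left(25 + \sqrt{394}\right) + 22 = 47 + \sqrt{394}$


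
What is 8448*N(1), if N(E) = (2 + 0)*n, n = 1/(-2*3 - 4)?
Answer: -8448/5 ≈ -1689.6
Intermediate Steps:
n = -⅒ (n = 1/(-6 - 4) = 1/(-10) = -⅒ ≈ -0.10000)
N(E) = -⅕ (N(E) = (2 + 0)*(-⅒) = 2*(-⅒) = -⅕)
8448*N(1) = 8448*(-⅕) = -8448/5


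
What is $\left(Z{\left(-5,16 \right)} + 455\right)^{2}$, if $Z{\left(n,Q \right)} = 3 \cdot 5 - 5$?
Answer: $216225$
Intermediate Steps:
$Z{\left(n,Q \right)} = 10$ ($Z{\left(n,Q \right)} = 15 - 5 = 10$)
$\left(Z{\left(-5,16 \right)} + 455\right)^{2} = \left(10 + 455\right)^{2} = 465^{2} = 216225$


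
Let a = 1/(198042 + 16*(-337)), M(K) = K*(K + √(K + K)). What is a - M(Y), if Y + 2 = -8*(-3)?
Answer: -93242599/192650 - 44*√11 ≈ -629.93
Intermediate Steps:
Y = 22 (Y = -2 - 8*(-3) = -2 + 24 = 22)
M(K) = K*(K + √2*√K) (M(K) = K*(K + √(2*K)) = K*(K + √2*√K))
a = 1/192650 (a = 1/(198042 - 5392) = 1/192650 ≈ 5.1908e-6)
a - M(Y) = 1/192650 - (22² + √2*22^(3/2)) = 1/192650 - (484 + √2*(22*√22)) = 1/192650 - (484 + 44*√11) = 1/192650 + (-484 - 44*√11) = -93242599/192650 - 44*√11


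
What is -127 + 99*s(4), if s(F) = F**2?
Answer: 1457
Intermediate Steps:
-127 + 99*s(4) = -127 + 99*4**2 = -127 + 99*16 = -127 + 1584 = 1457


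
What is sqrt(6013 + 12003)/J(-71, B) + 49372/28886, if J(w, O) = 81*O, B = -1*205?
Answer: 24686/14443 - 4*sqrt(1126)/16605 ≈ 1.7011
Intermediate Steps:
B = -205
sqrt(6013 + 12003)/J(-71, B) + 49372/28886 = sqrt(6013 + 12003)/((81*(-205))) + 49372/28886 = sqrt(18016)/(-16605) + 49372*(1/28886) = (4*sqrt(1126))*(-1/16605) + 24686/14443 = -4*sqrt(1126)/16605 + 24686/14443 = 24686/14443 - 4*sqrt(1126)/16605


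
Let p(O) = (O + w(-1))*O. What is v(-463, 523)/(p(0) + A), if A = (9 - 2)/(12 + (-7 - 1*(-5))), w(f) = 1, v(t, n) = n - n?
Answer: 0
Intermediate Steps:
v(t, n) = 0
p(O) = O*(1 + O) (p(O) = (O + 1)*O = (1 + O)*O = O*(1 + O))
A = 7/10 (A = 7/(12 + (-7 + 5)) = 7/(12 - 2) = 7/10 ≈ 0.70000)
v(-463, 523)/(p(0) + A) = 0/(0*(1 + 0) + 7/10) = 0/(0*1 + 7/10) = 0/(0 + 7/10) = 0/(7/10) = 0*(10/7) = 0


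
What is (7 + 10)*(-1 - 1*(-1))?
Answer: 0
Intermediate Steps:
(7 + 10)*(-1 - 1*(-1)) = 17*(-1 + 1) = 17*0 = 0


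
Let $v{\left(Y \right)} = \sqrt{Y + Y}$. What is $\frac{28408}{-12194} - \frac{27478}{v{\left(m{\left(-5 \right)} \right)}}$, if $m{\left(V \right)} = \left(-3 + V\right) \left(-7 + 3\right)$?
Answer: $- \frac{1251097}{364} \approx -3437.1$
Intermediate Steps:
$m{\left(V \right)} = 12 - 4 V$ ($m{\left(V \right)} = \left(-3 + V\right) \left(-4\right) = 12 - 4 V$)
$v{\left(Y \right)} = \sqrt{2} \sqrt{Y}$ ($v{\left(Y \right)} = \sqrt{2 Y} = \sqrt{2} \sqrt{Y}$)
$\frac{28408}{-12194} - \frac{27478}{v{\left(m{\left(-5 \right)} \right)}} = \frac{28408}{-12194} - \frac{27478}{\sqrt{2} \sqrt{12 - -20}} = 28408 \left(- \frac{1}{12194}\right) - \frac{27478}{\sqrt{2} \sqrt{12 + 20}} = - \frac{212}{91} - \frac{27478}{\sqrt{2} \sqrt{32}} = - \frac{212}{91} - \frac{27478}{\sqrt{2} \cdot 4 \sqrt{2}} = - \frac{212}{91} - \frac{27478}{8} = - \frac{212}{91} - \frac{13739}{4} = - \frac{1251097}{364}$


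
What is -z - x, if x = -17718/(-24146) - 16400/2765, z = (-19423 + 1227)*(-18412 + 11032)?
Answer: -896546057490707/6676369 ≈ -1.3429e+8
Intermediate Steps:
z = 134286480 (z = -18196*(-7380) = 134286480)
x = -34700413/6676369 (x = -17718*(-1/24146) - 16400*1/2765 = 8859/12073 - 3280/553 = -34700413/6676369 ≈ -5.1975)
-z - x = -1*134286480 - 1*(-34700413/6676369) = -134286480 + 34700413/6676369 = -896546057490707/6676369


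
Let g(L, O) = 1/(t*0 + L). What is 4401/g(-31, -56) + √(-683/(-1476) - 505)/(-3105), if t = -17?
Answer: -136431 - I*√30532577/763830 ≈ -1.3643e+5 - 0.0072341*I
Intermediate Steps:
g(L, O) = 1/L (g(L, O) = 1/(-17*0 + L) = 1/(0 + L) = 1/L)
4401/g(-31, -56) + √(-683/(-1476) - 505)/(-3105) = 4401/(1/(-31)) + √(-683/(-1476) - 505)/(-3105) = 4401/(-1/31) + √(-683*(-1/1476) - 505)*(-1/3105) = 4401*(-31) + √(683/1476 - 505)*(-1/3105) = -136431 + √(-744697/1476)*(-1/3105) = -136431 + (I*√30532577/246)*(-1/3105) = -136431 - I*√30532577/763830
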